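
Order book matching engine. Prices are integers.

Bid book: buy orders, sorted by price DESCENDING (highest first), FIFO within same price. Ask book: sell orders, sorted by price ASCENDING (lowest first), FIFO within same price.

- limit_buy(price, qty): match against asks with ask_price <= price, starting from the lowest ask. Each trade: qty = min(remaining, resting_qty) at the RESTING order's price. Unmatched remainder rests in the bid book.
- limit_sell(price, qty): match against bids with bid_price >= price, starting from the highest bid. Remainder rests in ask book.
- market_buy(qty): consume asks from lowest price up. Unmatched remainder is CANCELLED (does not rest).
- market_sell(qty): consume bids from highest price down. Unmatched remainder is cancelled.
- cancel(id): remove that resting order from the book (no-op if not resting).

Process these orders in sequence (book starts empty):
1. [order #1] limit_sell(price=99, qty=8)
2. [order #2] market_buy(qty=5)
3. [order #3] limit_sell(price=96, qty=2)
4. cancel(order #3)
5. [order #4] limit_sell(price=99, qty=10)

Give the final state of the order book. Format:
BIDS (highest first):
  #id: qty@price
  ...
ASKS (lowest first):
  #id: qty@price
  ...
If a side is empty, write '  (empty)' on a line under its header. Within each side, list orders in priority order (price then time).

After op 1 [order #1] limit_sell(price=99, qty=8): fills=none; bids=[-] asks=[#1:8@99]
After op 2 [order #2] market_buy(qty=5): fills=#2x#1:5@99; bids=[-] asks=[#1:3@99]
After op 3 [order #3] limit_sell(price=96, qty=2): fills=none; bids=[-] asks=[#3:2@96 #1:3@99]
After op 4 cancel(order #3): fills=none; bids=[-] asks=[#1:3@99]
After op 5 [order #4] limit_sell(price=99, qty=10): fills=none; bids=[-] asks=[#1:3@99 #4:10@99]

Answer: BIDS (highest first):
  (empty)
ASKS (lowest first):
  #1: 3@99
  #4: 10@99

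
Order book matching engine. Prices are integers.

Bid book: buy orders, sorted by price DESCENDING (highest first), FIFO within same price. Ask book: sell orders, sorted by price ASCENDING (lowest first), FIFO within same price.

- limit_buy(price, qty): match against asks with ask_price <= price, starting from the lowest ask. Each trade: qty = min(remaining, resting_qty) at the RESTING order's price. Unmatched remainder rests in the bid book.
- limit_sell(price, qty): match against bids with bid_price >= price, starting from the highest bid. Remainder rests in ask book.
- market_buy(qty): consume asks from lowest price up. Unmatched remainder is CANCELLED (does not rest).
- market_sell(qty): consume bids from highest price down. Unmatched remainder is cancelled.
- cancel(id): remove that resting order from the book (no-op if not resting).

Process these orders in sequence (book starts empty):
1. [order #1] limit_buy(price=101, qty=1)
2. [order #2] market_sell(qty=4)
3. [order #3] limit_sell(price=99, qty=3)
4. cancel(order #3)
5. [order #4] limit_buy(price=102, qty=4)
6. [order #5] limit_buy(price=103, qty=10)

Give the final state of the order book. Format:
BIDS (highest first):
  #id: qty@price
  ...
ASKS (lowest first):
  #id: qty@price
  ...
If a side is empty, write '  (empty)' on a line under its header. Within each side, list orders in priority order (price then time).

After op 1 [order #1] limit_buy(price=101, qty=1): fills=none; bids=[#1:1@101] asks=[-]
After op 2 [order #2] market_sell(qty=4): fills=#1x#2:1@101; bids=[-] asks=[-]
After op 3 [order #3] limit_sell(price=99, qty=3): fills=none; bids=[-] asks=[#3:3@99]
After op 4 cancel(order #3): fills=none; bids=[-] asks=[-]
After op 5 [order #4] limit_buy(price=102, qty=4): fills=none; bids=[#4:4@102] asks=[-]
After op 6 [order #5] limit_buy(price=103, qty=10): fills=none; bids=[#5:10@103 #4:4@102] asks=[-]

Answer: BIDS (highest first):
  #5: 10@103
  #4: 4@102
ASKS (lowest first):
  (empty)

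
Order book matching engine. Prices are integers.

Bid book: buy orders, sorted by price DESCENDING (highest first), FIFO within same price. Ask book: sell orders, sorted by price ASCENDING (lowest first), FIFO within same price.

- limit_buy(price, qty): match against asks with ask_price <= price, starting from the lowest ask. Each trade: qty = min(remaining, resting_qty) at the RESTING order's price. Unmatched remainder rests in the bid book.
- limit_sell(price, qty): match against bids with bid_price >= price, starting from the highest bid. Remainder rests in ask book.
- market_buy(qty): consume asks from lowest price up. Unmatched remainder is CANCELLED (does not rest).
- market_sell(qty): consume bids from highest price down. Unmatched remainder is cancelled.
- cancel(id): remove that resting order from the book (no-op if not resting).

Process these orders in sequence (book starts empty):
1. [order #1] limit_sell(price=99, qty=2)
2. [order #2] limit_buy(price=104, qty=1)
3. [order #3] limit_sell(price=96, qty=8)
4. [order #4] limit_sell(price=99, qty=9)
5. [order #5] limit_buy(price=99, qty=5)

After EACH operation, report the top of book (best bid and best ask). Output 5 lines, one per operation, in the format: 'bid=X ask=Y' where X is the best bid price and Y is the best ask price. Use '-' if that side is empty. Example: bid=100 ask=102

After op 1 [order #1] limit_sell(price=99, qty=2): fills=none; bids=[-] asks=[#1:2@99]
After op 2 [order #2] limit_buy(price=104, qty=1): fills=#2x#1:1@99; bids=[-] asks=[#1:1@99]
After op 3 [order #3] limit_sell(price=96, qty=8): fills=none; bids=[-] asks=[#3:8@96 #1:1@99]
After op 4 [order #4] limit_sell(price=99, qty=9): fills=none; bids=[-] asks=[#3:8@96 #1:1@99 #4:9@99]
After op 5 [order #5] limit_buy(price=99, qty=5): fills=#5x#3:5@96; bids=[-] asks=[#3:3@96 #1:1@99 #4:9@99]

Answer: bid=- ask=99
bid=- ask=99
bid=- ask=96
bid=- ask=96
bid=- ask=96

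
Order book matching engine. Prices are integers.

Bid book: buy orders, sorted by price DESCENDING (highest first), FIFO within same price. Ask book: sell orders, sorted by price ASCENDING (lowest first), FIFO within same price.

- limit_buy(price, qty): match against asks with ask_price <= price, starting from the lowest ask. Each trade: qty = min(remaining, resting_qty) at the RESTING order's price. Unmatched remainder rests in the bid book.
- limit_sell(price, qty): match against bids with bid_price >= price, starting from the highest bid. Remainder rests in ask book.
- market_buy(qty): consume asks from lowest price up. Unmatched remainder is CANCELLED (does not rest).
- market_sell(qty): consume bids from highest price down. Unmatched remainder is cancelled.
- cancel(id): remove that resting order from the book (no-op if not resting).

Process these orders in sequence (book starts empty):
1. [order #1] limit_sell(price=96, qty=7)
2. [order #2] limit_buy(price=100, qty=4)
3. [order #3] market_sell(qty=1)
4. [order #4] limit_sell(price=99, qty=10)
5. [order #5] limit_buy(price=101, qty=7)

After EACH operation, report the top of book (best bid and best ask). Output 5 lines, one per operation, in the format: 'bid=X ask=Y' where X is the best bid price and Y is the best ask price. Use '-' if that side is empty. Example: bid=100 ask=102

Answer: bid=- ask=96
bid=- ask=96
bid=- ask=96
bid=- ask=96
bid=- ask=99

Derivation:
After op 1 [order #1] limit_sell(price=96, qty=7): fills=none; bids=[-] asks=[#1:7@96]
After op 2 [order #2] limit_buy(price=100, qty=4): fills=#2x#1:4@96; bids=[-] asks=[#1:3@96]
After op 3 [order #3] market_sell(qty=1): fills=none; bids=[-] asks=[#1:3@96]
After op 4 [order #4] limit_sell(price=99, qty=10): fills=none; bids=[-] asks=[#1:3@96 #4:10@99]
After op 5 [order #5] limit_buy(price=101, qty=7): fills=#5x#1:3@96 #5x#4:4@99; bids=[-] asks=[#4:6@99]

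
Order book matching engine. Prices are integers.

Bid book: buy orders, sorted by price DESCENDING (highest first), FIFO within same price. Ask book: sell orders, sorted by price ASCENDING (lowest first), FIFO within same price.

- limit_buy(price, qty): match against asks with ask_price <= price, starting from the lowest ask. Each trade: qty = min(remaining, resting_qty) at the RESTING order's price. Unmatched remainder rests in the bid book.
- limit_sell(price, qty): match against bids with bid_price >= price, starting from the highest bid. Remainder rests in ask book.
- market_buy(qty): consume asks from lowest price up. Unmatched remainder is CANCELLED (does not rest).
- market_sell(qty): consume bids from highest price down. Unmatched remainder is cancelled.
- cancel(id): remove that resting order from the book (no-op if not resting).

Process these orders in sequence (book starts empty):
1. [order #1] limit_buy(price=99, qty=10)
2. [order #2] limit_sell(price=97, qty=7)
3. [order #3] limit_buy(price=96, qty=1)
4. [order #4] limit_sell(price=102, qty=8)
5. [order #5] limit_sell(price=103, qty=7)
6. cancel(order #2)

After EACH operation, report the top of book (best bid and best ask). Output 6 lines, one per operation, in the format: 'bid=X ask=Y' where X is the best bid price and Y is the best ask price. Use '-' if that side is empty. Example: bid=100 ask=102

After op 1 [order #1] limit_buy(price=99, qty=10): fills=none; bids=[#1:10@99] asks=[-]
After op 2 [order #2] limit_sell(price=97, qty=7): fills=#1x#2:7@99; bids=[#1:3@99] asks=[-]
After op 3 [order #3] limit_buy(price=96, qty=1): fills=none; bids=[#1:3@99 #3:1@96] asks=[-]
After op 4 [order #4] limit_sell(price=102, qty=8): fills=none; bids=[#1:3@99 #3:1@96] asks=[#4:8@102]
After op 5 [order #5] limit_sell(price=103, qty=7): fills=none; bids=[#1:3@99 #3:1@96] asks=[#4:8@102 #5:7@103]
After op 6 cancel(order #2): fills=none; bids=[#1:3@99 #3:1@96] asks=[#4:8@102 #5:7@103]

Answer: bid=99 ask=-
bid=99 ask=-
bid=99 ask=-
bid=99 ask=102
bid=99 ask=102
bid=99 ask=102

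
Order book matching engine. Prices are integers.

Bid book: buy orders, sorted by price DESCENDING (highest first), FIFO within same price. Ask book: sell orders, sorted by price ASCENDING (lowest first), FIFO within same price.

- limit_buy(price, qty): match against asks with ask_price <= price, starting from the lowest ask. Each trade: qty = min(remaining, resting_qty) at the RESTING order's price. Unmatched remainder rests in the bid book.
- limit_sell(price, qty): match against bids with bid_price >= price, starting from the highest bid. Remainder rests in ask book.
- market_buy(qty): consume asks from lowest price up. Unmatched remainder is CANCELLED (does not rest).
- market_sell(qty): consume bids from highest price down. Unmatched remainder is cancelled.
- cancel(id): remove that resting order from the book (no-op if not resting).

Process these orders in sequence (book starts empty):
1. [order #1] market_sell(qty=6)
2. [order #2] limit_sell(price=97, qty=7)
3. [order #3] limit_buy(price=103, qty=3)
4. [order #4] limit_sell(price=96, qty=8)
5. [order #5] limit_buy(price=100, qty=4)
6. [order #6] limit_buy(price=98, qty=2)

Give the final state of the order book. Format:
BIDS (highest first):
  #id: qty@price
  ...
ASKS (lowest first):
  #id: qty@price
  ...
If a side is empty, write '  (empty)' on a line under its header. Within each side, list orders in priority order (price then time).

Answer: BIDS (highest first):
  (empty)
ASKS (lowest first):
  #4: 2@96
  #2: 4@97

Derivation:
After op 1 [order #1] market_sell(qty=6): fills=none; bids=[-] asks=[-]
After op 2 [order #2] limit_sell(price=97, qty=7): fills=none; bids=[-] asks=[#2:7@97]
After op 3 [order #3] limit_buy(price=103, qty=3): fills=#3x#2:3@97; bids=[-] asks=[#2:4@97]
After op 4 [order #4] limit_sell(price=96, qty=8): fills=none; bids=[-] asks=[#4:8@96 #2:4@97]
After op 5 [order #5] limit_buy(price=100, qty=4): fills=#5x#4:4@96; bids=[-] asks=[#4:4@96 #2:4@97]
After op 6 [order #6] limit_buy(price=98, qty=2): fills=#6x#4:2@96; bids=[-] asks=[#4:2@96 #2:4@97]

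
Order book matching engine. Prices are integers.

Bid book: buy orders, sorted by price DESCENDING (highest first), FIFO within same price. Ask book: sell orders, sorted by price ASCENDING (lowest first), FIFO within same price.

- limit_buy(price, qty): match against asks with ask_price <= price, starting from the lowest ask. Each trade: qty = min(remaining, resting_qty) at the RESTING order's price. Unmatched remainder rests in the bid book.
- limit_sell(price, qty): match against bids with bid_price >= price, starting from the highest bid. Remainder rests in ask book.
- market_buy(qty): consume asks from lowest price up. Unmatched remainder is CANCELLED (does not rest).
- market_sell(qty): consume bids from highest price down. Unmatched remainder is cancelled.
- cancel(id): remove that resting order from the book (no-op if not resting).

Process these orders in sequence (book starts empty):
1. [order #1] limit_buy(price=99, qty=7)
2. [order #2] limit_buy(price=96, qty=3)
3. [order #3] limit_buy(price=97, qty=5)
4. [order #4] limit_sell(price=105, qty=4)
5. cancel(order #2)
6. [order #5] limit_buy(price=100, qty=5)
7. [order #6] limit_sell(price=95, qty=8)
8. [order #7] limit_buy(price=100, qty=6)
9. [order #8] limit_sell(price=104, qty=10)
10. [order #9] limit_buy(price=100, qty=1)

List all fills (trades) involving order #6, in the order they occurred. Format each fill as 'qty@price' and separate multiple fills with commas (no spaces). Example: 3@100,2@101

After op 1 [order #1] limit_buy(price=99, qty=7): fills=none; bids=[#1:7@99] asks=[-]
After op 2 [order #2] limit_buy(price=96, qty=3): fills=none; bids=[#1:7@99 #2:3@96] asks=[-]
After op 3 [order #3] limit_buy(price=97, qty=5): fills=none; bids=[#1:7@99 #3:5@97 #2:3@96] asks=[-]
After op 4 [order #4] limit_sell(price=105, qty=4): fills=none; bids=[#1:7@99 #3:5@97 #2:3@96] asks=[#4:4@105]
After op 5 cancel(order #2): fills=none; bids=[#1:7@99 #3:5@97] asks=[#4:4@105]
After op 6 [order #5] limit_buy(price=100, qty=5): fills=none; bids=[#5:5@100 #1:7@99 #3:5@97] asks=[#4:4@105]
After op 7 [order #6] limit_sell(price=95, qty=8): fills=#5x#6:5@100 #1x#6:3@99; bids=[#1:4@99 #3:5@97] asks=[#4:4@105]
After op 8 [order #7] limit_buy(price=100, qty=6): fills=none; bids=[#7:6@100 #1:4@99 #3:5@97] asks=[#4:4@105]
After op 9 [order #8] limit_sell(price=104, qty=10): fills=none; bids=[#7:6@100 #1:4@99 #3:5@97] asks=[#8:10@104 #4:4@105]
After op 10 [order #9] limit_buy(price=100, qty=1): fills=none; bids=[#7:6@100 #9:1@100 #1:4@99 #3:5@97] asks=[#8:10@104 #4:4@105]

Answer: 5@100,3@99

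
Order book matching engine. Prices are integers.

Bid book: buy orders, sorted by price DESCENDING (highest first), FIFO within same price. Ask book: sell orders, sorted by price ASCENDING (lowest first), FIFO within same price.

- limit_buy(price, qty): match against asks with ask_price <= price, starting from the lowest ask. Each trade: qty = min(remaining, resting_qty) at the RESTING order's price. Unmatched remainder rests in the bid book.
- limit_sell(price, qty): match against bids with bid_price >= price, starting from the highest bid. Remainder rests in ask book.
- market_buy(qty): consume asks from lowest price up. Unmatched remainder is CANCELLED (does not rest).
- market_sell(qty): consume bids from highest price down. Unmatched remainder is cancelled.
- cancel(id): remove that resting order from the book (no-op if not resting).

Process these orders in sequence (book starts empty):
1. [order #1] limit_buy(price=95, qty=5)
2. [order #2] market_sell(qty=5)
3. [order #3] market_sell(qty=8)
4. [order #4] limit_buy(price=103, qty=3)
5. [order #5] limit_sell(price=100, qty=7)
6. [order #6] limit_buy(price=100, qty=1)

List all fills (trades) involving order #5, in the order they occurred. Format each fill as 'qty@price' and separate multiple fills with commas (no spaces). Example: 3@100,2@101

After op 1 [order #1] limit_buy(price=95, qty=5): fills=none; bids=[#1:5@95] asks=[-]
After op 2 [order #2] market_sell(qty=5): fills=#1x#2:5@95; bids=[-] asks=[-]
After op 3 [order #3] market_sell(qty=8): fills=none; bids=[-] asks=[-]
After op 4 [order #4] limit_buy(price=103, qty=3): fills=none; bids=[#4:3@103] asks=[-]
After op 5 [order #5] limit_sell(price=100, qty=7): fills=#4x#5:3@103; bids=[-] asks=[#5:4@100]
After op 6 [order #6] limit_buy(price=100, qty=1): fills=#6x#5:1@100; bids=[-] asks=[#5:3@100]

Answer: 3@103,1@100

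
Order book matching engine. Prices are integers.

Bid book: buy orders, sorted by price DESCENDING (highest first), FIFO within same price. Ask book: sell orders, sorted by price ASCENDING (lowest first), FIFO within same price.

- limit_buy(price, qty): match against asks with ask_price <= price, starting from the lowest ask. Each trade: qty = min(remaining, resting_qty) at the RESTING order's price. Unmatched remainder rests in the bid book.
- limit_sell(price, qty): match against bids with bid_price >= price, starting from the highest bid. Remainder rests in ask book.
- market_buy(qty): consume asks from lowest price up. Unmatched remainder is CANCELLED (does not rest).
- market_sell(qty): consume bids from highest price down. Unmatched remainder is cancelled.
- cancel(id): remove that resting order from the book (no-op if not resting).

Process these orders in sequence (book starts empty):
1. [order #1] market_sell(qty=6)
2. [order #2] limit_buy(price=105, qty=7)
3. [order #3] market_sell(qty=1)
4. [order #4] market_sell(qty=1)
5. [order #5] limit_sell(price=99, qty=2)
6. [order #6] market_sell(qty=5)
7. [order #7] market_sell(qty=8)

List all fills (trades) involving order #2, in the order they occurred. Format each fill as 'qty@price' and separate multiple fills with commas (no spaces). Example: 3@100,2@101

After op 1 [order #1] market_sell(qty=6): fills=none; bids=[-] asks=[-]
After op 2 [order #2] limit_buy(price=105, qty=7): fills=none; bids=[#2:7@105] asks=[-]
After op 3 [order #3] market_sell(qty=1): fills=#2x#3:1@105; bids=[#2:6@105] asks=[-]
After op 4 [order #4] market_sell(qty=1): fills=#2x#4:1@105; bids=[#2:5@105] asks=[-]
After op 5 [order #5] limit_sell(price=99, qty=2): fills=#2x#5:2@105; bids=[#2:3@105] asks=[-]
After op 6 [order #6] market_sell(qty=5): fills=#2x#6:3@105; bids=[-] asks=[-]
After op 7 [order #7] market_sell(qty=8): fills=none; bids=[-] asks=[-]

Answer: 1@105,1@105,2@105,3@105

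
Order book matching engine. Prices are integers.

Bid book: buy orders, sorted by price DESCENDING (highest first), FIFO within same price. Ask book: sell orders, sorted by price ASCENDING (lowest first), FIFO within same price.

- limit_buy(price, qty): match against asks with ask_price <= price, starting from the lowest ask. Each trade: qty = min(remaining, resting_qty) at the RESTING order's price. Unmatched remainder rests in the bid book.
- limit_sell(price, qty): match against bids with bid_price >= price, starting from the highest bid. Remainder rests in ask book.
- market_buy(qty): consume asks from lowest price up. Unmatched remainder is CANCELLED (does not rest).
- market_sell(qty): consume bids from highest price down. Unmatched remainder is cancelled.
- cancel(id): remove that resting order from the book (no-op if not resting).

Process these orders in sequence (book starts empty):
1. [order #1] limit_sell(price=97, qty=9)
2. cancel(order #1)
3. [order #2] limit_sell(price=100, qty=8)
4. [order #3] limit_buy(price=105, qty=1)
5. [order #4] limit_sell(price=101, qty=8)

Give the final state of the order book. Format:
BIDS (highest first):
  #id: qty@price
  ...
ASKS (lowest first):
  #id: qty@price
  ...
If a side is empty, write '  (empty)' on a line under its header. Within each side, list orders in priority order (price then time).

After op 1 [order #1] limit_sell(price=97, qty=9): fills=none; bids=[-] asks=[#1:9@97]
After op 2 cancel(order #1): fills=none; bids=[-] asks=[-]
After op 3 [order #2] limit_sell(price=100, qty=8): fills=none; bids=[-] asks=[#2:8@100]
After op 4 [order #3] limit_buy(price=105, qty=1): fills=#3x#2:1@100; bids=[-] asks=[#2:7@100]
After op 5 [order #4] limit_sell(price=101, qty=8): fills=none; bids=[-] asks=[#2:7@100 #4:8@101]

Answer: BIDS (highest first):
  (empty)
ASKS (lowest first):
  #2: 7@100
  #4: 8@101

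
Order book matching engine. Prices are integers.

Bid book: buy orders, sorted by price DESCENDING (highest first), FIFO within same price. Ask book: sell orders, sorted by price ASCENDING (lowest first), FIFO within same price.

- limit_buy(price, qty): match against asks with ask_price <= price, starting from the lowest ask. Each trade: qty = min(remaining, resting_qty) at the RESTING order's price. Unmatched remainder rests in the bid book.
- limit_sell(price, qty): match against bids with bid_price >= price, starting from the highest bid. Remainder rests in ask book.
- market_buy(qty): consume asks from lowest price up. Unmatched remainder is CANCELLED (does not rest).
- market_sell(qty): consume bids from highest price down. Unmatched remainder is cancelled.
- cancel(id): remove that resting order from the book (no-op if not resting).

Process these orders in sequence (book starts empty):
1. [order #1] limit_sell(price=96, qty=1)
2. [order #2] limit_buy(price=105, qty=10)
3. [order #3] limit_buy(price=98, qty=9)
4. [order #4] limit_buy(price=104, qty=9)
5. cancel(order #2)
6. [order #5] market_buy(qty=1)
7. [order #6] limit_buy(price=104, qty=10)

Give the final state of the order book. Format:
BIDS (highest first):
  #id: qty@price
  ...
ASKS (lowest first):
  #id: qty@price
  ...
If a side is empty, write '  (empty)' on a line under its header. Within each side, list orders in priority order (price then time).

After op 1 [order #1] limit_sell(price=96, qty=1): fills=none; bids=[-] asks=[#1:1@96]
After op 2 [order #2] limit_buy(price=105, qty=10): fills=#2x#1:1@96; bids=[#2:9@105] asks=[-]
After op 3 [order #3] limit_buy(price=98, qty=9): fills=none; bids=[#2:9@105 #3:9@98] asks=[-]
After op 4 [order #4] limit_buy(price=104, qty=9): fills=none; bids=[#2:9@105 #4:9@104 #3:9@98] asks=[-]
After op 5 cancel(order #2): fills=none; bids=[#4:9@104 #3:9@98] asks=[-]
After op 6 [order #5] market_buy(qty=1): fills=none; bids=[#4:9@104 #3:9@98] asks=[-]
After op 7 [order #6] limit_buy(price=104, qty=10): fills=none; bids=[#4:9@104 #6:10@104 #3:9@98] asks=[-]

Answer: BIDS (highest first):
  #4: 9@104
  #6: 10@104
  #3: 9@98
ASKS (lowest first):
  (empty)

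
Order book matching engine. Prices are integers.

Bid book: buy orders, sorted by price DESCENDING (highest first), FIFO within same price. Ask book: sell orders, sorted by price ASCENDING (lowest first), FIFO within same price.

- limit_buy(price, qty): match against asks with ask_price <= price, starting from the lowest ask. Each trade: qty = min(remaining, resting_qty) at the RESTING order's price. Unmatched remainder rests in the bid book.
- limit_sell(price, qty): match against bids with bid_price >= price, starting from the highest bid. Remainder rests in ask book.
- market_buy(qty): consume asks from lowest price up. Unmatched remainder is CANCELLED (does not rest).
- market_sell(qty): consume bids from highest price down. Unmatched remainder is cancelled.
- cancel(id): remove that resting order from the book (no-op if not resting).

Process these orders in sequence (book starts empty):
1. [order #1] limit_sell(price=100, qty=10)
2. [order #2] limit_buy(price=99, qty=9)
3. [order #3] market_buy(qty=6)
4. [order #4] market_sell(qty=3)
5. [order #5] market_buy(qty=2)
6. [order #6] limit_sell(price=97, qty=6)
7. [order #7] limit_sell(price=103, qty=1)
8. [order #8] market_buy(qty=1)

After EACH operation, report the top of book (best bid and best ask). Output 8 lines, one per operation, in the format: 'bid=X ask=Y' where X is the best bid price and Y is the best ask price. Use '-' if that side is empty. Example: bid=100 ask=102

Answer: bid=- ask=100
bid=99 ask=100
bid=99 ask=100
bid=99 ask=100
bid=99 ask=100
bid=- ask=100
bid=- ask=100
bid=- ask=100

Derivation:
After op 1 [order #1] limit_sell(price=100, qty=10): fills=none; bids=[-] asks=[#1:10@100]
After op 2 [order #2] limit_buy(price=99, qty=9): fills=none; bids=[#2:9@99] asks=[#1:10@100]
After op 3 [order #3] market_buy(qty=6): fills=#3x#1:6@100; bids=[#2:9@99] asks=[#1:4@100]
After op 4 [order #4] market_sell(qty=3): fills=#2x#4:3@99; bids=[#2:6@99] asks=[#1:4@100]
After op 5 [order #5] market_buy(qty=2): fills=#5x#1:2@100; bids=[#2:6@99] asks=[#1:2@100]
After op 6 [order #6] limit_sell(price=97, qty=6): fills=#2x#6:6@99; bids=[-] asks=[#1:2@100]
After op 7 [order #7] limit_sell(price=103, qty=1): fills=none; bids=[-] asks=[#1:2@100 #7:1@103]
After op 8 [order #8] market_buy(qty=1): fills=#8x#1:1@100; bids=[-] asks=[#1:1@100 #7:1@103]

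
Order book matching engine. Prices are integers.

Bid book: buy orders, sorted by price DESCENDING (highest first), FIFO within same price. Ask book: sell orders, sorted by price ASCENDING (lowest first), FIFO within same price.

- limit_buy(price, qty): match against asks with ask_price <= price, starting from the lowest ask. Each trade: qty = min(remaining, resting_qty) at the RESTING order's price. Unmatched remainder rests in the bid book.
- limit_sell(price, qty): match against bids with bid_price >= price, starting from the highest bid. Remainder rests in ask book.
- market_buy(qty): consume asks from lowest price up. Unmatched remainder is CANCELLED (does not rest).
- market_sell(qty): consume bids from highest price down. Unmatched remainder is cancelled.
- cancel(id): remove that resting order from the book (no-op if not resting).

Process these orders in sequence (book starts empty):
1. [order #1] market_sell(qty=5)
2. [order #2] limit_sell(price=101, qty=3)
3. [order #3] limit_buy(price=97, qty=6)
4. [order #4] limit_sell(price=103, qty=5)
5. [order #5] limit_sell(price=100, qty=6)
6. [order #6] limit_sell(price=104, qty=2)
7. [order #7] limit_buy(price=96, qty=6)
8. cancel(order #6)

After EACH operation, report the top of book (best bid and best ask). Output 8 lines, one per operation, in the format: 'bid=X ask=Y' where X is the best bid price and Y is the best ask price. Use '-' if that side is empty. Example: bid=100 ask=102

Answer: bid=- ask=-
bid=- ask=101
bid=97 ask=101
bid=97 ask=101
bid=97 ask=100
bid=97 ask=100
bid=97 ask=100
bid=97 ask=100

Derivation:
After op 1 [order #1] market_sell(qty=5): fills=none; bids=[-] asks=[-]
After op 2 [order #2] limit_sell(price=101, qty=3): fills=none; bids=[-] asks=[#2:3@101]
After op 3 [order #3] limit_buy(price=97, qty=6): fills=none; bids=[#3:6@97] asks=[#2:3@101]
After op 4 [order #4] limit_sell(price=103, qty=5): fills=none; bids=[#3:6@97] asks=[#2:3@101 #4:5@103]
After op 5 [order #5] limit_sell(price=100, qty=6): fills=none; bids=[#3:6@97] asks=[#5:6@100 #2:3@101 #4:5@103]
After op 6 [order #6] limit_sell(price=104, qty=2): fills=none; bids=[#3:6@97] asks=[#5:6@100 #2:3@101 #4:5@103 #6:2@104]
After op 7 [order #7] limit_buy(price=96, qty=6): fills=none; bids=[#3:6@97 #7:6@96] asks=[#5:6@100 #2:3@101 #4:5@103 #6:2@104]
After op 8 cancel(order #6): fills=none; bids=[#3:6@97 #7:6@96] asks=[#5:6@100 #2:3@101 #4:5@103]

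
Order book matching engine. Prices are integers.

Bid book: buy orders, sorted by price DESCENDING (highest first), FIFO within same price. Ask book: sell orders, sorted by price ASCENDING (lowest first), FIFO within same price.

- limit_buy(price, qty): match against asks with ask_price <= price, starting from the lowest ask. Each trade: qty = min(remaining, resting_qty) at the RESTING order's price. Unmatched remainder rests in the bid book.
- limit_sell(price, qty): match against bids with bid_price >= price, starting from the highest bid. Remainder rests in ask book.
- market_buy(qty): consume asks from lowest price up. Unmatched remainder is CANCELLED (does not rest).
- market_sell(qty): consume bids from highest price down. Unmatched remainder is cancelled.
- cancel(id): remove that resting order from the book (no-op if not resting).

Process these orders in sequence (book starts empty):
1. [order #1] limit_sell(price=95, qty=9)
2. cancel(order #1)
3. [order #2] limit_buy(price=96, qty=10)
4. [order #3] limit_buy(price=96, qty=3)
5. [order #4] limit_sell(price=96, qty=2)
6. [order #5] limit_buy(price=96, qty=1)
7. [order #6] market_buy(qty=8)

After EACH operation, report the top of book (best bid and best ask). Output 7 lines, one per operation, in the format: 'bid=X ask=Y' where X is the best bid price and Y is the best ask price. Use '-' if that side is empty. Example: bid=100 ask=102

Answer: bid=- ask=95
bid=- ask=-
bid=96 ask=-
bid=96 ask=-
bid=96 ask=-
bid=96 ask=-
bid=96 ask=-

Derivation:
After op 1 [order #1] limit_sell(price=95, qty=9): fills=none; bids=[-] asks=[#1:9@95]
After op 2 cancel(order #1): fills=none; bids=[-] asks=[-]
After op 3 [order #2] limit_buy(price=96, qty=10): fills=none; bids=[#2:10@96] asks=[-]
After op 4 [order #3] limit_buy(price=96, qty=3): fills=none; bids=[#2:10@96 #3:3@96] asks=[-]
After op 5 [order #4] limit_sell(price=96, qty=2): fills=#2x#4:2@96; bids=[#2:8@96 #3:3@96] asks=[-]
After op 6 [order #5] limit_buy(price=96, qty=1): fills=none; bids=[#2:8@96 #3:3@96 #5:1@96] asks=[-]
After op 7 [order #6] market_buy(qty=8): fills=none; bids=[#2:8@96 #3:3@96 #5:1@96] asks=[-]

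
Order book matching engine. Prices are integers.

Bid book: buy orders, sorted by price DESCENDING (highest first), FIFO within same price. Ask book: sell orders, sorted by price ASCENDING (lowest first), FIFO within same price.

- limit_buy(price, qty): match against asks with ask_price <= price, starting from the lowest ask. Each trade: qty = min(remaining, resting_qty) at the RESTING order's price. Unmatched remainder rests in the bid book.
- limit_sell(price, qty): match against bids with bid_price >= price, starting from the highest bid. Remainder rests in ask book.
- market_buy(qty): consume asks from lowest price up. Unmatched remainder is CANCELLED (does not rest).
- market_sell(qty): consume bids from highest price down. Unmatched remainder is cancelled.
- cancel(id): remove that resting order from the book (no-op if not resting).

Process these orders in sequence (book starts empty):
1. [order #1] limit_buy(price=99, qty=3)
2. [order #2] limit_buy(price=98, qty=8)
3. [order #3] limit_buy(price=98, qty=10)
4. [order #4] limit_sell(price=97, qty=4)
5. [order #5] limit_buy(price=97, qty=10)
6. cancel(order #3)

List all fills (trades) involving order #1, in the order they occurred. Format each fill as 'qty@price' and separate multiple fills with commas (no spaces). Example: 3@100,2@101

After op 1 [order #1] limit_buy(price=99, qty=3): fills=none; bids=[#1:3@99] asks=[-]
After op 2 [order #2] limit_buy(price=98, qty=8): fills=none; bids=[#1:3@99 #2:8@98] asks=[-]
After op 3 [order #3] limit_buy(price=98, qty=10): fills=none; bids=[#1:3@99 #2:8@98 #3:10@98] asks=[-]
After op 4 [order #4] limit_sell(price=97, qty=4): fills=#1x#4:3@99 #2x#4:1@98; bids=[#2:7@98 #3:10@98] asks=[-]
After op 5 [order #5] limit_buy(price=97, qty=10): fills=none; bids=[#2:7@98 #3:10@98 #5:10@97] asks=[-]
After op 6 cancel(order #3): fills=none; bids=[#2:7@98 #5:10@97] asks=[-]

Answer: 3@99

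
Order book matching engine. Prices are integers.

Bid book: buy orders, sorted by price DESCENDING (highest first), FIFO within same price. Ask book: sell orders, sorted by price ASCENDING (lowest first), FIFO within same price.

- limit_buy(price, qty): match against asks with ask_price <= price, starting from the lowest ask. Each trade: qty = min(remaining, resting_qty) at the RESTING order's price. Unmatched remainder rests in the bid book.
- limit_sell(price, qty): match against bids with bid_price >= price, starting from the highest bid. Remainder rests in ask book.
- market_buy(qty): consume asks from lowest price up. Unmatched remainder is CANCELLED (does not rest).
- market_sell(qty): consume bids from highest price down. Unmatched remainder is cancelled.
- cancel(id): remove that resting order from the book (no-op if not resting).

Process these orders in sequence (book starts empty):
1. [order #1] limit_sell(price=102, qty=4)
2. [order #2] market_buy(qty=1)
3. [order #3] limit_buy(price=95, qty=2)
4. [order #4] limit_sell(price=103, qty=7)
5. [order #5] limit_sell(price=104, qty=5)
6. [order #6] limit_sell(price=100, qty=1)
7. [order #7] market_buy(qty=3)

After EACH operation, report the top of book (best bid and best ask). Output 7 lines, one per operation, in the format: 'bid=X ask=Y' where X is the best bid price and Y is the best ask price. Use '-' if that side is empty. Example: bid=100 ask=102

After op 1 [order #1] limit_sell(price=102, qty=4): fills=none; bids=[-] asks=[#1:4@102]
After op 2 [order #2] market_buy(qty=1): fills=#2x#1:1@102; bids=[-] asks=[#1:3@102]
After op 3 [order #3] limit_buy(price=95, qty=2): fills=none; bids=[#3:2@95] asks=[#1:3@102]
After op 4 [order #4] limit_sell(price=103, qty=7): fills=none; bids=[#3:2@95] asks=[#1:3@102 #4:7@103]
After op 5 [order #5] limit_sell(price=104, qty=5): fills=none; bids=[#3:2@95] asks=[#1:3@102 #4:7@103 #5:5@104]
After op 6 [order #6] limit_sell(price=100, qty=1): fills=none; bids=[#3:2@95] asks=[#6:1@100 #1:3@102 #4:7@103 #5:5@104]
After op 7 [order #7] market_buy(qty=3): fills=#7x#6:1@100 #7x#1:2@102; bids=[#3:2@95] asks=[#1:1@102 #4:7@103 #5:5@104]

Answer: bid=- ask=102
bid=- ask=102
bid=95 ask=102
bid=95 ask=102
bid=95 ask=102
bid=95 ask=100
bid=95 ask=102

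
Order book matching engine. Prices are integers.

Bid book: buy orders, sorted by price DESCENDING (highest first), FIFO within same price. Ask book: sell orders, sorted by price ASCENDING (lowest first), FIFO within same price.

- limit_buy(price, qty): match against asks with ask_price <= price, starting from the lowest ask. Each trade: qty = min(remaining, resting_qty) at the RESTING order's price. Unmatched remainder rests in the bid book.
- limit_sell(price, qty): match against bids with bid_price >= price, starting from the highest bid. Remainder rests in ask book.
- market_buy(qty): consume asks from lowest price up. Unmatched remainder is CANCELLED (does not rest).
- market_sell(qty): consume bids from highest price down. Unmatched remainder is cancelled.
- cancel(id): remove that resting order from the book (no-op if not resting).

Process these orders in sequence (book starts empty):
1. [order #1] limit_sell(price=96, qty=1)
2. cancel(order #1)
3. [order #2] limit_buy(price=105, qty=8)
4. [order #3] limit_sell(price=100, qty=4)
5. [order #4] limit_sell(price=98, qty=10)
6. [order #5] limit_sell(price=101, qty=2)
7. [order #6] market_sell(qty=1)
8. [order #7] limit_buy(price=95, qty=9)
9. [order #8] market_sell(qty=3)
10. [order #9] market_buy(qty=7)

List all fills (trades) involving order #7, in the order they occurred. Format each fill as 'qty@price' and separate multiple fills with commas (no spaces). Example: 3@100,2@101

After op 1 [order #1] limit_sell(price=96, qty=1): fills=none; bids=[-] asks=[#1:1@96]
After op 2 cancel(order #1): fills=none; bids=[-] asks=[-]
After op 3 [order #2] limit_buy(price=105, qty=8): fills=none; bids=[#2:8@105] asks=[-]
After op 4 [order #3] limit_sell(price=100, qty=4): fills=#2x#3:4@105; bids=[#2:4@105] asks=[-]
After op 5 [order #4] limit_sell(price=98, qty=10): fills=#2x#4:4@105; bids=[-] asks=[#4:6@98]
After op 6 [order #5] limit_sell(price=101, qty=2): fills=none; bids=[-] asks=[#4:6@98 #5:2@101]
After op 7 [order #6] market_sell(qty=1): fills=none; bids=[-] asks=[#4:6@98 #5:2@101]
After op 8 [order #7] limit_buy(price=95, qty=9): fills=none; bids=[#7:9@95] asks=[#4:6@98 #5:2@101]
After op 9 [order #8] market_sell(qty=3): fills=#7x#8:3@95; bids=[#7:6@95] asks=[#4:6@98 #5:2@101]
After op 10 [order #9] market_buy(qty=7): fills=#9x#4:6@98 #9x#5:1@101; bids=[#7:6@95] asks=[#5:1@101]

Answer: 3@95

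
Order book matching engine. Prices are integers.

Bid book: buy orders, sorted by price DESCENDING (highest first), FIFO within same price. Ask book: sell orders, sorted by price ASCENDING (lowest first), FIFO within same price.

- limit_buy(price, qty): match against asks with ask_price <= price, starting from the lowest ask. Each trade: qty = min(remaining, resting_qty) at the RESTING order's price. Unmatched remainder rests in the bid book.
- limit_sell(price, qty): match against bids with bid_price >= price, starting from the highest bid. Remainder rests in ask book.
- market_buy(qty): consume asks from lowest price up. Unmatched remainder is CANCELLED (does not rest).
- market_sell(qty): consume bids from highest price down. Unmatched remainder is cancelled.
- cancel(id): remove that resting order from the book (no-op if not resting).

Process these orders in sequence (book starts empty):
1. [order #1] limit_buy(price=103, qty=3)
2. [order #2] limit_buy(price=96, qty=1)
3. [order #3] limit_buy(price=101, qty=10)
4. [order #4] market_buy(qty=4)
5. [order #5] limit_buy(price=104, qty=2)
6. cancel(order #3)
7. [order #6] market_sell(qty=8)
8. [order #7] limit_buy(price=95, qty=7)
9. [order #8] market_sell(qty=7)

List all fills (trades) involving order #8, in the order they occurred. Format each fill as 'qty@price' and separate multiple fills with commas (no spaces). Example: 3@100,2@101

After op 1 [order #1] limit_buy(price=103, qty=3): fills=none; bids=[#1:3@103] asks=[-]
After op 2 [order #2] limit_buy(price=96, qty=1): fills=none; bids=[#1:3@103 #2:1@96] asks=[-]
After op 3 [order #3] limit_buy(price=101, qty=10): fills=none; bids=[#1:3@103 #3:10@101 #2:1@96] asks=[-]
After op 4 [order #4] market_buy(qty=4): fills=none; bids=[#1:3@103 #3:10@101 #2:1@96] asks=[-]
After op 5 [order #5] limit_buy(price=104, qty=2): fills=none; bids=[#5:2@104 #1:3@103 #3:10@101 #2:1@96] asks=[-]
After op 6 cancel(order #3): fills=none; bids=[#5:2@104 #1:3@103 #2:1@96] asks=[-]
After op 7 [order #6] market_sell(qty=8): fills=#5x#6:2@104 #1x#6:3@103 #2x#6:1@96; bids=[-] asks=[-]
After op 8 [order #7] limit_buy(price=95, qty=7): fills=none; bids=[#7:7@95] asks=[-]
After op 9 [order #8] market_sell(qty=7): fills=#7x#8:7@95; bids=[-] asks=[-]

Answer: 7@95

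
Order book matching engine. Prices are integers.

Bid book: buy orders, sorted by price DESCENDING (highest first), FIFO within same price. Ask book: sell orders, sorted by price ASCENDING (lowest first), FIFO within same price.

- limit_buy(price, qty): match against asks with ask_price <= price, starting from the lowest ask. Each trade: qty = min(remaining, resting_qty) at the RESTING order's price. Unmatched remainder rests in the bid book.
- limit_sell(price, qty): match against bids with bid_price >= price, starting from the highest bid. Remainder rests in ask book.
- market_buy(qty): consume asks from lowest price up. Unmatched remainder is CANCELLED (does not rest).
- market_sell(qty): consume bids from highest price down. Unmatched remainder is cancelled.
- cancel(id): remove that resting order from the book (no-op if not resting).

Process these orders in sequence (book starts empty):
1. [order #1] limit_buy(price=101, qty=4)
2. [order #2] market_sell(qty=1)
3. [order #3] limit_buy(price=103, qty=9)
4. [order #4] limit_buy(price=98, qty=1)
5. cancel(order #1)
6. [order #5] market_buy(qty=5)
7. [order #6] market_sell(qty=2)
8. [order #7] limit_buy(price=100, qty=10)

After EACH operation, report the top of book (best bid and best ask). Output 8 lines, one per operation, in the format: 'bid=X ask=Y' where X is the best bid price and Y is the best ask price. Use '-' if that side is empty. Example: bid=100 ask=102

Answer: bid=101 ask=-
bid=101 ask=-
bid=103 ask=-
bid=103 ask=-
bid=103 ask=-
bid=103 ask=-
bid=103 ask=-
bid=103 ask=-

Derivation:
After op 1 [order #1] limit_buy(price=101, qty=4): fills=none; bids=[#1:4@101] asks=[-]
After op 2 [order #2] market_sell(qty=1): fills=#1x#2:1@101; bids=[#1:3@101] asks=[-]
After op 3 [order #3] limit_buy(price=103, qty=9): fills=none; bids=[#3:9@103 #1:3@101] asks=[-]
After op 4 [order #4] limit_buy(price=98, qty=1): fills=none; bids=[#3:9@103 #1:3@101 #4:1@98] asks=[-]
After op 5 cancel(order #1): fills=none; bids=[#3:9@103 #4:1@98] asks=[-]
After op 6 [order #5] market_buy(qty=5): fills=none; bids=[#3:9@103 #4:1@98] asks=[-]
After op 7 [order #6] market_sell(qty=2): fills=#3x#6:2@103; bids=[#3:7@103 #4:1@98] asks=[-]
After op 8 [order #7] limit_buy(price=100, qty=10): fills=none; bids=[#3:7@103 #7:10@100 #4:1@98] asks=[-]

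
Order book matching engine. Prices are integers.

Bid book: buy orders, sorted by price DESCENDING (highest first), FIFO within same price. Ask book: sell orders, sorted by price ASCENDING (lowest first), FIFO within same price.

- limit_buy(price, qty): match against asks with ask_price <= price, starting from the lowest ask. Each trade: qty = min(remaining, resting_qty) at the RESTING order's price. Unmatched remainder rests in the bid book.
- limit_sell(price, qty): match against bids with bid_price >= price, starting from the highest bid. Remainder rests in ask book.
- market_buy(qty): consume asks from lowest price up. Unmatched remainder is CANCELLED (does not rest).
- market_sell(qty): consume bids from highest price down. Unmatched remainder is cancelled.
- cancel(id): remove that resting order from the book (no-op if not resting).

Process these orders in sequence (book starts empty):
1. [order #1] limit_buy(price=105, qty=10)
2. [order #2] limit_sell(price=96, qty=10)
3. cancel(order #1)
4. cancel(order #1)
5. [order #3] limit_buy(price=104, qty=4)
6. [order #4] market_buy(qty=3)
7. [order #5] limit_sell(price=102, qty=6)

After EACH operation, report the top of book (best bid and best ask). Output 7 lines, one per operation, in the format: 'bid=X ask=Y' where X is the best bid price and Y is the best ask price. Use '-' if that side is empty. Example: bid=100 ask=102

After op 1 [order #1] limit_buy(price=105, qty=10): fills=none; bids=[#1:10@105] asks=[-]
After op 2 [order #2] limit_sell(price=96, qty=10): fills=#1x#2:10@105; bids=[-] asks=[-]
After op 3 cancel(order #1): fills=none; bids=[-] asks=[-]
After op 4 cancel(order #1): fills=none; bids=[-] asks=[-]
After op 5 [order #3] limit_buy(price=104, qty=4): fills=none; bids=[#3:4@104] asks=[-]
After op 6 [order #4] market_buy(qty=3): fills=none; bids=[#3:4@104] asks=[-]
After op 7 [order #5] limit_sell(price=102, qty=6): fills=#3x#5:4@104; bids=[-] asks=[#5:2@102]

Answer: bid=105 ask=-
bid=- ask=-
bid=- ask=-
bid=- ask=-
bid=104 ask=-
bid=104 ask=-
bid=- ask=102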